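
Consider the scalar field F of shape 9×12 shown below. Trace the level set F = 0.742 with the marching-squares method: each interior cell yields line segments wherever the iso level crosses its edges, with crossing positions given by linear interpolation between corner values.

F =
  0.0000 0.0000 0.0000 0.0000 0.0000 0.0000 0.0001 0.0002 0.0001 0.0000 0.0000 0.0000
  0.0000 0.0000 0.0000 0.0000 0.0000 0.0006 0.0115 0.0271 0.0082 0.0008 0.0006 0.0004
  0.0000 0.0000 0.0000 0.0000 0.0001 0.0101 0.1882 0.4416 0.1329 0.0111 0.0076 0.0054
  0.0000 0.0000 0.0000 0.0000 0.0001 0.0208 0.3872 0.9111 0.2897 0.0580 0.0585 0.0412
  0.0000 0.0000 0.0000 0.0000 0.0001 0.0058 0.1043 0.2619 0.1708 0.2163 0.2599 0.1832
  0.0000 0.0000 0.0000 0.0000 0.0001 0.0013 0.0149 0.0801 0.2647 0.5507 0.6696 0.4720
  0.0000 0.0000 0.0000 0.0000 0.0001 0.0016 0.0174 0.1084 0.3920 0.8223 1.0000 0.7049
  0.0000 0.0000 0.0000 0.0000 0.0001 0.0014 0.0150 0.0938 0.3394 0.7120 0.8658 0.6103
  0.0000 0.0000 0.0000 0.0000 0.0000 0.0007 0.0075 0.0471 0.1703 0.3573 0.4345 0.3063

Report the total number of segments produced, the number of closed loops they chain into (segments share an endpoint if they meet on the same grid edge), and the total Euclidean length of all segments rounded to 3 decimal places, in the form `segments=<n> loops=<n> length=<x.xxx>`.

cell (2,6): code 0100 → (2.640,7.000)–(3.000,6.677)
cell (2,7): code 1000 → (3.000,7.272)–(2.640,7.000)
cell (3,6): code 0010 → (3.000,6.677)–(3.260,7.000)
cell (3,7): code 0001 → (3.260,7.000)–(3.000,7.272)
cell (5,8): code 0100 → (5.704,9.000)–(6.000,8.813)
cell (5,9): code 1100 → (5.219,10.000)–(5.704,9.000)
cell (5,10): code 1000 → (6.000,10.874)–(5.219,10.000)
cell (6,8): code 0010 → (6.000,8.813)–(6.728,9.000)
cell (6,9): code 0111 → (6.728,9.000)–(7.000,9.195)
cell (6,10): code 1001 → (7.000,10.485)–(6.000,10.874)
cell (7,9): code 0010 → (7.000,9.195)–(7.287,10.000)
cell (7,10): code 0001 → (7.287,10.000)–(7.000,10.485)
total: 12 segments, chained into 2 closed loop(s), length Σ = 7.937152

segments=12 loops=2 length=7.937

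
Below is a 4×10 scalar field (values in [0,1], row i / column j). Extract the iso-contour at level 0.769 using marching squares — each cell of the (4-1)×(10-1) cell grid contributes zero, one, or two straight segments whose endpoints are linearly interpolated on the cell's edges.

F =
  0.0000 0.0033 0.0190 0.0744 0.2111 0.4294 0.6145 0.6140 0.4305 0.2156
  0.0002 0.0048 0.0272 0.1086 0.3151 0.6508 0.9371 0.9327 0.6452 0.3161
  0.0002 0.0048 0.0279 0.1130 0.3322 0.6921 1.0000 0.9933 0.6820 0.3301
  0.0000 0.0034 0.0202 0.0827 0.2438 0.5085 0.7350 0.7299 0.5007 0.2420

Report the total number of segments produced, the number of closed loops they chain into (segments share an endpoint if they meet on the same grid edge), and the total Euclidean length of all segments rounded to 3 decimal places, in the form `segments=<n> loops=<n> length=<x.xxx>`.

segments=8 loops=1 length=7.842

cell (0,5): code 0100 → (0.479,6.000)–(1.000,5.413)
cell (0,6): code 1100 → (0.486,7.000)–(0.479,6.000)
cell (0,7): code 1000 → (1.000,7.569)–(0.486,7.000)
cell (1,5): code 0110 → (1.000,5.413)–(2.000,5.250)
cell (1,7): code 1001 → (2.000,7.721)–(1.000,7.569)
cell (2,5): code 0010 → (2.000,5.250)–(2.872,6.000)
cell (2,6): code 0011 → (2.872,6.000)–(2.852,7.000)
cell (2,7): code 0001 → (2.852,7.000)–(2.000,7.721)
total: 8 segments, chained into 1 closed loop(s), length Σ = 7.842246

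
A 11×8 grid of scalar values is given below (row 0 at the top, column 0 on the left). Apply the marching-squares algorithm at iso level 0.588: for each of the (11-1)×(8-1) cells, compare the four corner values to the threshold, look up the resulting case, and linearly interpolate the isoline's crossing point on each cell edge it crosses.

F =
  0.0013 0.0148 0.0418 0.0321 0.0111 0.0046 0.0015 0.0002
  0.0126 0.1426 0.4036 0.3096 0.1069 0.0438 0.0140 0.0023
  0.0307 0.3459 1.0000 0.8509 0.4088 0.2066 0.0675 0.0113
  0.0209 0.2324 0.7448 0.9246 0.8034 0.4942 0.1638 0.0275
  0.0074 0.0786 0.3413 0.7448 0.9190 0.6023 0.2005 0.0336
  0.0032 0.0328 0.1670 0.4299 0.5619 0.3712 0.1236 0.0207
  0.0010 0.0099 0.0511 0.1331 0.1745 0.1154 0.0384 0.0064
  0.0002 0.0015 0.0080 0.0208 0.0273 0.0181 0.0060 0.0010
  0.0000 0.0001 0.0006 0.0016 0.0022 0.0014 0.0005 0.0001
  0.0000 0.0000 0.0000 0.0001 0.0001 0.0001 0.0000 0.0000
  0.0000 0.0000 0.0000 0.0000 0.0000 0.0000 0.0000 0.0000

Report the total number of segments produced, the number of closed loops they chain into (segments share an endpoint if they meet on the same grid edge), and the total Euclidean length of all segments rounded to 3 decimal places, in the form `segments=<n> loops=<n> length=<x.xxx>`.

cell (1,1): code 0100 → (1.309,2.000)–(2.000,1.370)
cell (1,2): code 1100 → (1.514,3.000)–(1.309,2.000)
cell (1,3): code 1000 → (2.000,3.595)–(1.514,3.000)
cell (2,1): code 0110 → (2.000,1.370)–(3.000,1.694)
cell (2,3): code 1101 → (2.454,4.000)–(2.000,3.595)
cell (2,4): code 1000 → (3.000,4.697)–(2.454,4.000)
cell (3,1): code 0010 → (3.000,1.694)–(3.389,2.000)
cell (3,2): code 0111 → (3.389,2.000)–(4.000,2.611)
cell (3,4): code 1101 → (3.868,5.000)–(3.000,4.697)
cell (3,5): code 1000 → (4.000,5.036)–(3.868,5.000)
cell (4,2): code 0010 → (4.000,2.611)–(4.498,3.000)
cell (4,3): code 0011 → (4.498,3.000)–(4.927,4.000)
cell (4,4): code 0011 → (4.927,4.000)–(4.062,5.000)
cell (4,5): code 0001 → (4.062,5.000)–(4.000,5.036)
total: 14 segments, chained into 1 closed loop(s), length Σ = 10.797196

segments=14 loops=1 length=10.797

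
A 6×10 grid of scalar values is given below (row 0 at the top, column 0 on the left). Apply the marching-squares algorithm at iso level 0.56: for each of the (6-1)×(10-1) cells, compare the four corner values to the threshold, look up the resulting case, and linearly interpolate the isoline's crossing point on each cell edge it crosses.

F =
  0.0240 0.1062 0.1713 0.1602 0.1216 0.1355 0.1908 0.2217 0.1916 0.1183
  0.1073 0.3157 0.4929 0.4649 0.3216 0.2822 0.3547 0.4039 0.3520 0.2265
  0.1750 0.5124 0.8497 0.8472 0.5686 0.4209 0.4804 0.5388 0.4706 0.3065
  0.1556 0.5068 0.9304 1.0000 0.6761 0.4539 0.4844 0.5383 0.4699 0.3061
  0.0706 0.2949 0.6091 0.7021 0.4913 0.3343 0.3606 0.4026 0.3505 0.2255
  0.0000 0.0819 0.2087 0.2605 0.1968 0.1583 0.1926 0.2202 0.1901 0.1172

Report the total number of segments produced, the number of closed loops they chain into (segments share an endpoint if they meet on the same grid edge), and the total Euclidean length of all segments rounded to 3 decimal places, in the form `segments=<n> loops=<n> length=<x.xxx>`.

cell (1,1): code 0100 → (1.188,2.000)–(2.000,1.141)
cell (1,2): code 1100 → (1.249,3.000)–(1.188,2.000)
cell (1,3): code 1100 → (1.965,4.000)–(1.249,3.000)
cell (1,4): code 1000 → (2.000,4.058)–(1.965,4.000)
cell (2,1): code 0110 → (2.000,1.141)–(3.000,1.126)
cell (2,4): code 1001 → (3.000,4.523)–(2.000,4.058)
cell (3,1): code 0110 → (3.000,1.126)–(4.000,1.844)
cell (3,3): code 1011 → (4.000,3.674)–(3.628,4.000)
cell (3,4): code 0001 → (3.628,4.000)–(3.000,4.523)
cell (4,1): code 0010 → (4.000,1.844)–(4.123,2.000)
cell (4,2): code 0011 → (4.123,2.000)–(4.322,3.000)
cell (4,3): code 0001 → (4.322,3.000)–(4.000,3.674)
total: 12 segments, chained into 1 closed loop(s), length Σ = 10.092287

segments=12 loops=1 length=10.092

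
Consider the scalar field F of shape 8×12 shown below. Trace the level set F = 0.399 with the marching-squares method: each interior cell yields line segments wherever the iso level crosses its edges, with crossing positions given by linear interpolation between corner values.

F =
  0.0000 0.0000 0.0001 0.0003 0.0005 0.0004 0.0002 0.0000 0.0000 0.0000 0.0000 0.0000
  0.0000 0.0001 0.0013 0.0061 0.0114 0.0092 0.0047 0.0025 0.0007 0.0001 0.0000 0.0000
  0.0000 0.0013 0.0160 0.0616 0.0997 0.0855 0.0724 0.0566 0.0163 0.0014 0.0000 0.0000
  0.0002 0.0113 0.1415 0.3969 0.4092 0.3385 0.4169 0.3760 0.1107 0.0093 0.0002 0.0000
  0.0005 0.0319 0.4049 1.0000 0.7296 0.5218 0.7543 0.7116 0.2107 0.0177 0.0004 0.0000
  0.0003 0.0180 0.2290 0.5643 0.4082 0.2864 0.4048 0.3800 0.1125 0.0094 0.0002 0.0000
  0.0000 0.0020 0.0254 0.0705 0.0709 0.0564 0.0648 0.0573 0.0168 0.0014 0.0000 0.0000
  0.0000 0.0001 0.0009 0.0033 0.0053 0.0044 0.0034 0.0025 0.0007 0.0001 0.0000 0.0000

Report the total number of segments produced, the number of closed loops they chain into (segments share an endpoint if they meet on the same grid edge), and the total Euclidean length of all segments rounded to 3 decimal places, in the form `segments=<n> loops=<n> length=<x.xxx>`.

segments=22 loops=1 length=13.833

cell (2,3): code 0100 → (2.967,4.000)–(3.000,3.171)
cell (2,4): code 1000 → (3.000,4.144)–(2.967,4.000)
cell (2,5): code 0100 → (2.948,6.000)–(3.000,5.772)
cell (2,6): code 1000 → (3.000,6.438)–(2.948,6.000)
cell (3,1): code 0100 → (3.978,2.000)–(4.000,1.984)
cell (3,2): code 1100 → (3.003,3.000)–(3.978,2.000)
cell (3,3): code 1110 → (3.000,3.171)–(3.003,3.000)
cell (3,4): code 1101 → (3.330,5.000)–(3.000,4.144)
cell (3,5): code 1110 → (3.000,5.772)–(3.330,5.000)
cell (3,6): code 1101 → (3.069,7.000)–(3.000,6.438)
cell (3,7): code 1000 → (4.000,7.624)–(3.069,7.000)
cell (4,1): code 0010 → (4.000,1.984)–(4.034,2.000)
cell (4,2): code 0111 → (4.034,2.000)–(5.000,2.507)
cell (4,4): code 1011 → (5.000,4.076)–(4.522,5.000)
cell (4,5): code 0111 → (4.522,5.000)–(5.000,5.951)
cell (4,6): code 1011 → (5.000,6.234)–(4.943,7.000)
cell (4,7): code 0001 → (4.943,7.000)–(4.000,7.624)
cell (5,2): code 0010 → (5.000,2.507)–(5.335,3.000)
cell (5,3): code 0011 → (5.335,3.000)–(5.027,4.000)
cell (5,4): code 0001 → (5.027,4.000)–(5.000,4.076)
cell (5,5): code 0010 → (5.000,5.951)–(5.017,6.000)
cell (5,6): code 0001 → (5.017,6.000)–(5.000,6.234)
total: 22 segments, chained into 1 closed loop(s), length Σ = 13.832687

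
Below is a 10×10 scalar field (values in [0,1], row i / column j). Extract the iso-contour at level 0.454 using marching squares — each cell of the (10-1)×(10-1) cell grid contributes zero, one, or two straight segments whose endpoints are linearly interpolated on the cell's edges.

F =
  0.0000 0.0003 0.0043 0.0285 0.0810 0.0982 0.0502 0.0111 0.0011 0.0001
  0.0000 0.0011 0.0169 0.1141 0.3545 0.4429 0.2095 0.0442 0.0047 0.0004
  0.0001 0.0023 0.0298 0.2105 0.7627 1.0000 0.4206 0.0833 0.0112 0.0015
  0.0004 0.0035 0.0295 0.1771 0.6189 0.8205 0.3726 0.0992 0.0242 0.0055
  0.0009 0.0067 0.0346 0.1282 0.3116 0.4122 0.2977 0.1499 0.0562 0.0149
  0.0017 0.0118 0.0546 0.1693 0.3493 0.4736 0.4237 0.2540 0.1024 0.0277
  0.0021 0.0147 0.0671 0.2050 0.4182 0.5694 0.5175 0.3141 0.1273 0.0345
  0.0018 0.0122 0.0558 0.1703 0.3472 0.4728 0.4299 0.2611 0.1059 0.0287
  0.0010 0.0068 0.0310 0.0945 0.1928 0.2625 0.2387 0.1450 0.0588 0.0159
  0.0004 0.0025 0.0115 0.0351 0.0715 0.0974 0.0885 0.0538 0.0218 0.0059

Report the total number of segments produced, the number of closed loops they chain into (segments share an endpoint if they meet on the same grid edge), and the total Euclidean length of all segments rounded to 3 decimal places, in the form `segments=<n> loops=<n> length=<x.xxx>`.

segments=18 loops=2 length=14.955

cell (1,3): code 0100 → (1.244,4.000)–(2.000,3.441)
cell (1,4): code 1100 → (1.020,5.000)–(1.244,4.000)
cell (1,5): code 1000 → (2.000,5.942)–(1.020,5.000)
cell (2,3): code 0110 → (2.000,3.441)–(3.000,3.627)
cell (2,5): code 1001 → (3.000,5.818)–(2.000,5.942)
cell (3,3): code 0010 → (3.000,3.627)–(3.537,4.000)
cell (3,4): code 0011 → (3.537,4.000)–(3.898,5.000)
cell (3,5): code 0001 → (3.898,5.000)–(3.000,5.818)
cell (4,4): code 0100 → (4.681,5.000)–(5.000,4.842)
cell (4,5): code 1000 → (5.000,5.393)–(4.681,5.000)
cell (5,4): code 0110 → (5.000,4.842)–(6.000,4.237)
cell (5,5): code 1101 → (5.323,6.000)–(5.000,5.393)
cell (5,6): code 1000 → (6.000,6.312)–(5.323,6.000)
cell (6,4): code 0110 → (6.000,4.237)–(7.000,4.850)
cell (6,5): code 1011 → (7.000,5.438)–(6.725,6.000)
cell (6,6): code 0001 → (6.725,6.000)–(6.000,6.312)
cell (7,4): code 0010 → (7.000,4.850)–(7.089,5.000)
cell (7,5): code 0001 → (7.089,5.000)–(7.000,5.438)
total: 18 segments, chained into 2 closed loop(s), length Σ = 14.955136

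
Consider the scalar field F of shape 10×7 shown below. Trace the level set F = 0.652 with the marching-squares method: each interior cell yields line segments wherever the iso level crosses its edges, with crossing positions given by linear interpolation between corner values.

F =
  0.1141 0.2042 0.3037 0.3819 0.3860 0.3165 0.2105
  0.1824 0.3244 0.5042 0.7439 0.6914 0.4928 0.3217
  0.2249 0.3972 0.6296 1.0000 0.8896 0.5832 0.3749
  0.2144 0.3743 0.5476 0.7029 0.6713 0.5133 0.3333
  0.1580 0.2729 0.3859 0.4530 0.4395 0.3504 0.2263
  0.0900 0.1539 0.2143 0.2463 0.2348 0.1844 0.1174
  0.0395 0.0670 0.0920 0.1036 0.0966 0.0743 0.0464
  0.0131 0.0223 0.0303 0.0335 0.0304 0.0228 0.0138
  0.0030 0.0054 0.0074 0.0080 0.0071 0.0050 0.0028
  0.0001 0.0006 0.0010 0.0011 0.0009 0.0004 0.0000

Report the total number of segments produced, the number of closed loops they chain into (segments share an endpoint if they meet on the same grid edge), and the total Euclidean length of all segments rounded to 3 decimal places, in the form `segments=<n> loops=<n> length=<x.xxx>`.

cell (0,2): code 0100 → (0.746,3.000)–(1.000,2.617)
cell (0,3): code 1100 → (0.871,4.000)–(0.746,3.000)
cell (0,4): code 1000 → (1.000,4.198)–(0.871,4.000)
cell (1,2): code 0110 → (1.000,2.617)–(2.000,2.060)
cell (1,4): code 1001 → (2.000,4.775)–(1.000,4.198)
cell (2,2): code 0110 → (2.000,2.060)–(3.000,2.672)
cell (2,4): code 1001 → (3.000,4.122)–(2.000,4.775)
cell (3,2): code 0010 → (3.000,2.672)–(3.204,3.000)
cell (3,3): code 0011 → (3.204,3.000)–(3.083,4.000)
cell (3,4): code 0001 → (3.083,4.000)–(3.000,4.122)
total: 10 segments, chained into 1 closed loop(s), length Σ = 7.910757

segments=10 loops=1 length=7.911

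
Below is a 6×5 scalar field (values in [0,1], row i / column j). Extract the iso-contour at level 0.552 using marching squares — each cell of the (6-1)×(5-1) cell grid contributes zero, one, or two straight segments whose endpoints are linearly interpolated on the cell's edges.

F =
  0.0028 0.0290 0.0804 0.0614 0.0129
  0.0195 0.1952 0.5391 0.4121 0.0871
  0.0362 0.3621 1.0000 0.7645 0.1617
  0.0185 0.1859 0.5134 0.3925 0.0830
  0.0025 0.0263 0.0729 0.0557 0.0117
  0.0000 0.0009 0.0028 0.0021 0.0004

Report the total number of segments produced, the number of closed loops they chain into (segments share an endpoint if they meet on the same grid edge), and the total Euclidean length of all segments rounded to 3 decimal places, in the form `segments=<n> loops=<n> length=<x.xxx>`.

segments=6 loops=1 length=5.852

cell (1,1): code 0100 → (1.028,2.000)–(2.000,1.298)
cell (1,2): code 1100 → (1.397,3.000)–(1.028,2.000)
cell (1,3): code 1000 → (2.000,3.353)–(1.397,3.000)
cell (2,1): code 0010 → (2.000,1.298)–(2.921,2.000)
cell (2,2): code 0011 → (2.921,2.000)–(2.571,3.000)
cell (2,3): code 0001 → (2.571,3.000)–(2.000,3.353)
total: 6 segments, chained into 1 closed loop(s), length Σ = 5.852093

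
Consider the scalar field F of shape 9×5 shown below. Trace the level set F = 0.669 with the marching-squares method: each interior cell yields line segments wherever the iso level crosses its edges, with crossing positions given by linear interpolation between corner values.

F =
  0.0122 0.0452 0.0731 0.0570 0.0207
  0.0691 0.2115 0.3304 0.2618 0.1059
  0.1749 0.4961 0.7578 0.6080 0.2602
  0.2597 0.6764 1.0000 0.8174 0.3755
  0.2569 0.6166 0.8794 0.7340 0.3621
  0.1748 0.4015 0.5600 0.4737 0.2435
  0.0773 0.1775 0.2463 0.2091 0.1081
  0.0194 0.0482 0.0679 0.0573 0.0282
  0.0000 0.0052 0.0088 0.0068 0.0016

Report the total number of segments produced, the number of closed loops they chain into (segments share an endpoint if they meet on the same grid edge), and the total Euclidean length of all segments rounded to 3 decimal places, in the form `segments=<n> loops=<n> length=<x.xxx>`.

segments=12 loops=1 length=7.979

cell (1,1): code 0100 → (1.792,2.000)–(2.000,1.661)
cell (1,2): code 1000 → (2.000,2.593)–(1.792,2.000)
cell (2,0): code 0100 → (2.959,1.000)–(3.000,0.982)
cell (2,1): code 1110 → (2.000,1.661)–(2.959,1.000)
cell (2,2): code 1101 → (2.291,3.000)–(2.000,2.593)
cell (2,3): code 1000 → (3.000,3.336)–(2.291,3.000)
cell (3,0): code 0010 → (3.000,0.982)–(3.124,1.000)
cell (3,1): code 0111 → (3.124,1.000)–(4.000,1.199)
cell (3,3): code 1001 → (4.000,3.175)–(3.000,3.336)
cell (4,1): code 0010 → (4.000,1.199)–(4.659,2.000)
cell (4,2): code 0011 → (4.659,2.000)–(4.250,3.000)
cell (4,3): code 0001 → (4.250,3.000)–(4.000,3.175)
total: 12 segments, chained into 1 closed loop(s), length Σ = 7.978717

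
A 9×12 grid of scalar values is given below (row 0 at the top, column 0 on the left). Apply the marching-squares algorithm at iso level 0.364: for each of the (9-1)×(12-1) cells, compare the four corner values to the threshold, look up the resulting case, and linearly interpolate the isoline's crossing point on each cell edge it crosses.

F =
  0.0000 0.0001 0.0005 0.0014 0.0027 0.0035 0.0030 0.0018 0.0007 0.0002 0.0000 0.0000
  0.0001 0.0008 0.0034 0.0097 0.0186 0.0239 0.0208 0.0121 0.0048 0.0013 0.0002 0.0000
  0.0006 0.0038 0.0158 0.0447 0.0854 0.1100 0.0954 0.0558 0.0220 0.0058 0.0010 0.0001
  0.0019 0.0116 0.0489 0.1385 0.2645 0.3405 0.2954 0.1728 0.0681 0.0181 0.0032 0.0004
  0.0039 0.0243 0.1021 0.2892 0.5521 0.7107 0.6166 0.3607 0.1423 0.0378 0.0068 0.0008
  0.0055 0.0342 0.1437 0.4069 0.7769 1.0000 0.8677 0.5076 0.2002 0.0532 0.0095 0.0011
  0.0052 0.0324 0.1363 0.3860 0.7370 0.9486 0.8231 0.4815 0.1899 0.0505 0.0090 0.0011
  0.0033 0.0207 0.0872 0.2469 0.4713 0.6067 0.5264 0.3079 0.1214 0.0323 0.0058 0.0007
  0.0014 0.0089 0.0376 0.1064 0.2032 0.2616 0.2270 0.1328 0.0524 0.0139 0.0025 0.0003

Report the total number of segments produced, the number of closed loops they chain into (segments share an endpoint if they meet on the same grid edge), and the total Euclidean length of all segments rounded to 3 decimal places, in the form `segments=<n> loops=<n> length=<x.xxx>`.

segments=18 loops=1 length=14.465

cell (3,3): code 0100 → (3.346,4.000)–(4.000,3.285)
cell (3,4): code 1100 → (3.063,5.000)–(3.346,4.000)
cell (3,5): code 1100 → (3.214,6.000)–(3.063,5.000)
cell (3,6): code 1000 → (4.000,6.987)–(3.214,6.000)
cell (4,2): code 0100 → (4.636,3.000)–(5.000,2.837)
cell (4,3): code 1110 → (4.000,3.285)–(4.636,3.000)
cell (4,6): code 1101 → (4.022,7.000)–(4.000,6.987)
cell (4,7): code 1000 → (5.000,7.467)–(4.022,7.000)
cell (5,2): code 0110 → (5.000,2.837)–(6.000,2.912)
cell (5,7): code 1001 → (6.000,7.403)–(5.000,7.467)
cell (6,2): code 0010 → (6.000,2.912)–(6.158,3.000)
cell (6,3): code 0111 → (6.158,3.000)–(7.000,3.522)
cell (6,6): code 1011 → (7.000,6.743)–(6.677,7.000)
cell (6,7): code 0001 → (6.677,7.000)–(6.000,7.403)
cell (7,3): code 0010 → (7.000,3.522)–(7.400,4.000)
cell (7,4): code 0011 → (7.400,4.000)–(7.703,5.000)
cell (7,5): code 0011 → (7.703,5.000)–(7.542,6.000)
cell (7,6): code 0001 → (7.542,6.000)–(7.000,6.743)
total: 18 segments, chained into 1 closed loop(s), length Σ = 14.464926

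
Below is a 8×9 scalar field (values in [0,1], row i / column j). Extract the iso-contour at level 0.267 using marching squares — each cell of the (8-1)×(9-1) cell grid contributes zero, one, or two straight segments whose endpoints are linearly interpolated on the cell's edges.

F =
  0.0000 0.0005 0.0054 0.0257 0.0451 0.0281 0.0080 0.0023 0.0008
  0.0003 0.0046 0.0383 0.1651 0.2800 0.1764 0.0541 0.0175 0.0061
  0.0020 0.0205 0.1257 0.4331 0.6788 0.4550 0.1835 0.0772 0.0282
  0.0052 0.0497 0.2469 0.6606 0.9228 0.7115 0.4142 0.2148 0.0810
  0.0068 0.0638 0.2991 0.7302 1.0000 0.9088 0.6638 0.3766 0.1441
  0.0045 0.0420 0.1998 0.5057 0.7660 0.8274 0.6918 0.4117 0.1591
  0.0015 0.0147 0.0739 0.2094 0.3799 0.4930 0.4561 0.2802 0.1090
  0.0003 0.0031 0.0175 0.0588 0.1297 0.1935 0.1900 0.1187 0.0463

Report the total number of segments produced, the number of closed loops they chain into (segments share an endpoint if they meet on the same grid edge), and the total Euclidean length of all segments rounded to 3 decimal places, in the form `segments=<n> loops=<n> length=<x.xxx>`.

segments=24 loops=1 length=17.577

cell (0,3): code 0100 → (0.945,4.000)–(1.000,3.887)
cell (0,4): code 1000 → (1.000,4.125)–(0.945,4.000)
cell (1,2): code 0100 → (1.380,3.000)–(2.000,2.460)
cell (1,3): code 1110 → (1.000,3.887)–(1.380,3.000)
cell (1,4): code 1101 → (1.325,5.000)–(1.000,4.125)
cell (1,5): code 1000 → (2.000,5.692)–(1.325,5.000)
cell (2,2): code 0110 → (2.000,2.460)–(3.000,2.049)
cell (2,5): code 1101 → (2.362,6.000)–(2.000,5.692)
cell (2,6): code 1000 → (3.000,6.738)–(2.362,6.000)
cell (3,1): code 0100 → (3.385,2.000)–(4.000,1.864)
cell (3,2): code 1110 → (3.000,2.049)–(3.385,2.000)
cell (3,6): code 1101 → (3.323,7.000)–(3.000,6.738)
cell (3,7): code 1000 → (4.000,7.471)–(3.323,7.000)
cell (4,1): code 0010 → (4.000,1.864)–(4.323,2.000)
cell (4,2): code 0111 → (4.323,2.000)–(5.000,2.220)
cell (4,7): code 1001 → (5.000,7.573)–(4.000,7.471)
cell (5,2): code 0010 → (5.000,2.220)–(5.806,3.000)
cell (5,3): code 0111 → (5.806,3.000)–(6.000,3.338)
cell (5,7): code 1001 → (6.000,7.077)–(5.000,7.573)
cell (6,3): code 0010 → (6.000,3.338)–(6.451,4.000)
cell (6,4): code 0011 → (6.451,4.000)–(6.755,5.000)
cell (6,5): code 0011 → (6.755,5.000)–(6.711,6.000)
cell (6,6): code 0011 → (6.711,6.000)–(6.082,7.000)
cell (6,7): code 0001 → (6.082,7.000)–(6.000,7.077)
total: 24 segments, chained into 1 closed loop(s), length Σ = 17.576723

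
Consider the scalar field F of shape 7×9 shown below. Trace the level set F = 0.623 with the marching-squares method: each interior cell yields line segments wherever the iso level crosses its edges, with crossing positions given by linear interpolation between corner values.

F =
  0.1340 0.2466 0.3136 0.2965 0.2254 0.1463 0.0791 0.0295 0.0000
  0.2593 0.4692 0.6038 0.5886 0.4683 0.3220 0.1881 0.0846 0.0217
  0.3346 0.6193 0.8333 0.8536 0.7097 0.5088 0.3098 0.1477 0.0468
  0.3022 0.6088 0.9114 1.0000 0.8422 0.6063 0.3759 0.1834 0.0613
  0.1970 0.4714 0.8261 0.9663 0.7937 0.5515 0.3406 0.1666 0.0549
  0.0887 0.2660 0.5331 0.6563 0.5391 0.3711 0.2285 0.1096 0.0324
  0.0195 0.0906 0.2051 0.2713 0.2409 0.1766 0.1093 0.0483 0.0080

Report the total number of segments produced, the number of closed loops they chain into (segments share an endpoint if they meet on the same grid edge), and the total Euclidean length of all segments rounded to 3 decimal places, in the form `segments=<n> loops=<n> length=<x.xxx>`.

segments=14 loops=1 length=12.274

cell (1,1): code 0100 → (1.084,2.000)–(2.000,1.017)
cell (1,2): code 1100 → (1.130,3.000)–(1.084,2.000)
cell (1,3): code 1100 → (1.641,4.000)–(1.130,3.000)
cell (1,4): code 1000 → (2.000,4.432)–(1.641,4.000)
cell (2,1): code 0110 → (2.000,1.017)–(3.000,1.047)
cell (2,4): code 1001 → (3.000,4.929)–(2.000,4.432)
cell (3,1): code 0110 → (3.000,1.047)–(4.000,1.427)
cell (3,4): code 1001 → (4.000,4.705)–(3.000,4.929)
cell (4,1): code 0010 → (4.000,1.427)–(4.693,2.000)
cell (4,2): code 0111 → (4.693,2.000)–(5.000,2.730)
cell (4,3): code 1011 → (5.000,3.284)–(4.670,4.000)
cell (4,4): code 0001 → (4.670,4.000)–(4.000,4.705)
cell (5,2): code 0010 → (5.000,2.730)–(5.086,3.000)
cell (5,3): code 0001 → (5.086,3.000)–(5.000,3.284)
total: 14 segments, chained into 1 closed loop(s), length Σ = 12.273721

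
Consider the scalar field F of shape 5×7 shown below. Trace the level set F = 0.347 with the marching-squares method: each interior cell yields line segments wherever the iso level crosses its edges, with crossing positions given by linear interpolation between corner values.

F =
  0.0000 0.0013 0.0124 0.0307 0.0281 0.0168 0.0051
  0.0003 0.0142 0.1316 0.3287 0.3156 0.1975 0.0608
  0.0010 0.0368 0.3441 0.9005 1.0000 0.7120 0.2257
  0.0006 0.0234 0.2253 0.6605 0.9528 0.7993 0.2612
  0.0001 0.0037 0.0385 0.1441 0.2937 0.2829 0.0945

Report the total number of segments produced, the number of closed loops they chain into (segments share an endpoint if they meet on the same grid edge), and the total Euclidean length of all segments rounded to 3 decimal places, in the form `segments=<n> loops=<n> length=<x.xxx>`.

cell (1,2): code 0100 → (1.032,3.000)–(2.000,2.005)
cell (1,3): code 1100 → (1.046,4.000)–(1.032,3.000)
cell (1,4): code 1100 → (1.291,5.000)–(1.046,4.000)
cell (1,5): code 1000 → (2.000,5.751)–(1.291,5.000)
cell (2,2): code 0110 → (2.000,2.005)–(3.000,2.280)
cell (2,5): code 1001 → (3.000,5.841)–(2.000,5.751)
cell (3,2): code 0010 → (3.000,2.280)–(3.607,3.000)
cell (3,3): code 0011 → (3.607,3.000)–(3.919,4.000)
cell (3,4): code 0011 → (3.919,4.000)–(3.876,5.000)
cell (3,5): code 0001 → (3.876,5.000)–(3.000,5.841)
total: 10 segments, chained into 1 closed loop(s), length Σ = 10.695916

segments=10 loops=1 length=10.696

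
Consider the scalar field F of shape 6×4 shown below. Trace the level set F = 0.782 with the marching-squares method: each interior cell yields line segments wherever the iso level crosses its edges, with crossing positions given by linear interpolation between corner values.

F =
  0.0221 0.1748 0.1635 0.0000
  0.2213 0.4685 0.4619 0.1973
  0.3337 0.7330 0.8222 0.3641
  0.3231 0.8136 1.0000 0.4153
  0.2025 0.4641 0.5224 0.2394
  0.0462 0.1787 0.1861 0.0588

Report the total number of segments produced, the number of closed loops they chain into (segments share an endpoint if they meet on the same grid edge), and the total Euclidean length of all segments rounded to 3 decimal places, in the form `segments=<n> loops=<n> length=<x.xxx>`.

segments=8 loops=1 length=4.628

cell (1,1): code 0100 → (1.888,2.000)–(2.000,1.549)
cell (1,2): code 1000 → (2.000,2.088)–(1.888,2.000)
cell (2,0): code 0100 → (2.608,1.000)–(3.000,0.936)
cell (2,1): code 1110 → (2.000,1.549)–(2.608,1.000)
cell (2,2): code 1001 → (3.000,2.373)–(2.000,2.088)
cell (3,0): code 0010 → (3.000,0.936)–(3.090,1.000)
cell (3,1): code 0011 → (3.090,1.000)–(3.456,2.000)
cell (3,2): code 0001 → (3.456,2.000)–(3.000,2.373)
total: 8 segments, chained into 1 closed loop(s), length Σ = 4.628023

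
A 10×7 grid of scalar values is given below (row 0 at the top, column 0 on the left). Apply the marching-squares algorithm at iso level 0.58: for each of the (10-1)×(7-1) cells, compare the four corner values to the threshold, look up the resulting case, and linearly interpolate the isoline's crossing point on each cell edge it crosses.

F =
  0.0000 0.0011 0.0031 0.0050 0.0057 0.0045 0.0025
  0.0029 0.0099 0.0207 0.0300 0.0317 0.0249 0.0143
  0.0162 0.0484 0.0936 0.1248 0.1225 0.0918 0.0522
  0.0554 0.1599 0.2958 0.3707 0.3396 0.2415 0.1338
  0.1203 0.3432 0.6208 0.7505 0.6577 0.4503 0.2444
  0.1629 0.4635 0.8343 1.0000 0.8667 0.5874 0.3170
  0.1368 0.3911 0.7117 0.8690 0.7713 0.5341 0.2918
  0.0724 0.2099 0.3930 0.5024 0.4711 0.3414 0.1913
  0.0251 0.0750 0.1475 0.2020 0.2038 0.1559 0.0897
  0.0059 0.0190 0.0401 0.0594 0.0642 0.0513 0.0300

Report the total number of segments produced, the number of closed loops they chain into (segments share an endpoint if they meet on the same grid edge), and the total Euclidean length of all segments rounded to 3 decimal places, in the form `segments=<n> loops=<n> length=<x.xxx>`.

cell (3,1): code 0100 → (3.874,2.000)–(4.000,1.853)
cell (3,2): code 1100 → (3.551,3.000)–(3.874,2.000)
cell (3,3): code 1100 → (3.756,4.000)–(3.551,3.000)
cell (3,4): code 1000 → (4.000,4.375)–(3.756,4.000)
cell (4,1): code 0110 → (4.000,1.853)–(5.000,1.314)
cell (4,4): code 1101 → (4.946,5.000)–(4.000,4.375)
cell (4,5): code 1000 → (5.000,5.027)–(4.946,5.000)
cell (5,1): code 0110 → (5.000,1.314)–(6.000,1.589)
cell (5,4): code 1011 → (6.000,4.806)–(5.139,5.000)
cell (5,5): code 0001 → (5.139,5.000)–(5.000,5.027)
cell (6,1): code 0010 → (6.000,1.589)–(6.413,2.000)
cell (6,2): code 0011 → (6.413,2.000)–(6.788,3.000)
cell (6,3): code 0011 → (6.788,3.000)–(6.637,4.000)
cell (6,4): code 0001 → (6.637,4.000)–(6.000,4.806)
total: 14 segments, chained into 1 closed loop(s), length Σ = 10.793930

segments=14 loops=1 length=10.794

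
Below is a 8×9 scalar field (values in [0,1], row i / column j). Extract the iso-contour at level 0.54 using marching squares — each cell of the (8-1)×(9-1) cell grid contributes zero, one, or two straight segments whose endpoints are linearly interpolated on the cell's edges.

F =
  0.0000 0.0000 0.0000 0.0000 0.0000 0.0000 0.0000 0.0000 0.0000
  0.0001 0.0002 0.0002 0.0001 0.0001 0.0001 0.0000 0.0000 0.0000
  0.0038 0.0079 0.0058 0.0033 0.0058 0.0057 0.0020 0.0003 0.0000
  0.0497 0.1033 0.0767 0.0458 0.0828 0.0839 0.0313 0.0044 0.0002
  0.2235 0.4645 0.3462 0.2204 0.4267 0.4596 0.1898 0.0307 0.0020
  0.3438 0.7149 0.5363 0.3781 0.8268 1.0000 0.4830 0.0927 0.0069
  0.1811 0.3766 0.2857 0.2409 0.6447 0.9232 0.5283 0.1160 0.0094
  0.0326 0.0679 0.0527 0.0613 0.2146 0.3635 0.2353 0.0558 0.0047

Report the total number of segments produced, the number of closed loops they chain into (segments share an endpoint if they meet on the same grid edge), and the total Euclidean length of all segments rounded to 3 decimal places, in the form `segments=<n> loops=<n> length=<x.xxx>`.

segments=12 loops=2 length=11.762

cell (4,0): code 0100 → (4.302,1.000)–(5.000,0.529)
cell (4,1): code 1000 → (5.000,1.979)–(4.302,1.000)
cell (4,3): code 0100 → (4.283,4.000)–(5.000,3.361)
cell (4,4): code 1100 → (4.149,5.000)–(4.283,4.000)
cell (4,5): code 1000 → (5.000,5.890)–(4.149,5.000)
cell (5,0): code 0010 → (5.000,0.529)–(5.517,1.000)
cell (5,1): code 0001 → (5.517,1.000)–(5.000,1.979)
cell (5,3): code 0110 → (5.000,3.361)–(6.000,3.741)
cell (5,5): code 1001 → (6.000,5.970)–(5.000,5.890)
cell (6,3): code 0010 → (6.000,3.741)–(6.243,4.000)
cell (6,4): code 0011 → (6.243,4.000)–(6.685,5.000)
cell (6,5): code 0001 → (6.685,5.000)–(6.000,5.970)
total: 12 segments, chained into 2 closed loop(s), length Σ = 11.762413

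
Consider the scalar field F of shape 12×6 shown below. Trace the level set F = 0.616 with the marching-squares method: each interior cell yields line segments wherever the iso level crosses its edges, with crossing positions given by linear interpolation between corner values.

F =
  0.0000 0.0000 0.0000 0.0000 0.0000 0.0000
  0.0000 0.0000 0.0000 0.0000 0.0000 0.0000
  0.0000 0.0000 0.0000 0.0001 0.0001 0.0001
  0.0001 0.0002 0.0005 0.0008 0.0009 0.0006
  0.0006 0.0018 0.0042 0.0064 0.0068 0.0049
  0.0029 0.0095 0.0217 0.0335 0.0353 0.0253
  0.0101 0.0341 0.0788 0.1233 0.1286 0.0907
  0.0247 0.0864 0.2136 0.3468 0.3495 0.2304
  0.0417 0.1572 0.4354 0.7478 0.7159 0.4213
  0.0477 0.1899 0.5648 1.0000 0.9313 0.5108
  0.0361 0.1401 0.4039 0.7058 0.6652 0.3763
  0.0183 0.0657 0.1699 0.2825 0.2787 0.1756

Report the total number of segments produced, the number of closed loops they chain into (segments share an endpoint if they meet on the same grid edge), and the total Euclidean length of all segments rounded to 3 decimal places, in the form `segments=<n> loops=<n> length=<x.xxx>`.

segments=10 loops=1 length=8.049

cell (7,2): code 0100 → (7.671,3.000)–(8.000,2.578)
cell (7,3): code 1100 → (7.727,4.000)–(7.671,3.000)
cell (7,4): code 1000 → (8.000,4.339)–(7.727,4.000)
cell (8,2): code 0110 → (8.000,2.578)–(9.000,2.118)
cell (8,4): code 1001 → (9.000,4.750)–(8.000,4.339)
cell (9,2): code 0110 → (9.000,2.118)–(10.000,2.703)
cell (9,4): code 1001 → (10.000,4.170)–(9.000,4.750)
cell (10,2): code 0010 → (10.000,2.703)–(10.212,3.000)
cell (10,3): code 0011 → (10.212,3.000)–(10.127,4.000)
cell (10,4): code 0001 → (10.127,4.000)–(10.000,4.170)
total: 10 segments, chained into 1 closed loop(s), length Σ = 8.049325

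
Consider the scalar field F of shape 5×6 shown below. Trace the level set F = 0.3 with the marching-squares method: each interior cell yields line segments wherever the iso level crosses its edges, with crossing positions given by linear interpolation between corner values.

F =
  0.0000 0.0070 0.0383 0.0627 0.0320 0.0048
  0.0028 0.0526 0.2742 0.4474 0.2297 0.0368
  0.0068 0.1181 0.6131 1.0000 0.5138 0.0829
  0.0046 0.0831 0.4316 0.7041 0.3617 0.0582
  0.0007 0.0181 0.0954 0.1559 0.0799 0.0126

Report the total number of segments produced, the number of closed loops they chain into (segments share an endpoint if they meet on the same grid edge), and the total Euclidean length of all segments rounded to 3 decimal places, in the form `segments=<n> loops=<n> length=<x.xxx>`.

segments=12 loops=1 length=9.407

cell (0,2): code 0100 → (0.617,3.000)–(1.000,2.149)
cell (0,3): code 1000 → (1.000,3.677)–(0.617,3.000)
cell (1,1): code 0100 → (1.076,2.000)–(2.000,1.367)
cell (1,2): code 1110 → (1.000,2.149)–(1.076,2.000)
cell (1,3): code 1101 → (1.247,4.000)–(1.000,3.677)
cell (1,4): code 1000 → (2.000,4.496)–(1.247,4.000)
cell (2,1): code 0110 → (2.000,1.367)–(3.000,1.622)
cell (2,4): code 1001 → (3.000,4.203)–(2.000,4.496)
cell (3,1): code 0010 → (3.000,1.622)–(3.391,2.000)
cell (3,2): code 0011 → (3.391,2.000)–(3.737,3.000)
cell (3,3): code 0011 → (3.737,3.000)–(3.219,4.000)
cell (3,4): code 0001 → (3.219,4.000)–(3.000,4.203)
total: 12 segments, chained into 1 closed loop(s), length Σ = 9.407463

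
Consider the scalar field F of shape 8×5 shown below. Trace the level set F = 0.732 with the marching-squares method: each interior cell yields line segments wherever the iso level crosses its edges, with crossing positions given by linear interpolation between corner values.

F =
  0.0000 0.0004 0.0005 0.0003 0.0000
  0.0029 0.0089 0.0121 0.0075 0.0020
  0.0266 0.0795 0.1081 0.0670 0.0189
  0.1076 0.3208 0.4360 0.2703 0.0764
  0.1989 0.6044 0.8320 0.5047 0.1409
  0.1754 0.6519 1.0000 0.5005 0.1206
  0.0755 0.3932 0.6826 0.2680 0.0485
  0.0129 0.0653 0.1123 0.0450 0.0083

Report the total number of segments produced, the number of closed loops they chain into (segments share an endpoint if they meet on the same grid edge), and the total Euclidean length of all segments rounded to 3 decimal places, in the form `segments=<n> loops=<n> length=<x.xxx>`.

segments=6 loops=1 length=5.126

cell (3,1): code 0100 → (3.747,2.000)–(4.000,1.561)
cell (3,2): code 1000 → (4.000,2.306)–(3.747,2.000)
cell (4,1): code 0110 → (4.000,1.561)–(5.000,1.230)
cell (4,2): code 1001 → (5.000,2.537)–(4.000,2.306)
cell (5,1): code 0010 → (5.000,1.230)–(5.844,2.000)
cell (5,2): code 0001 → (5.844,2.000)–(5.000,2.537)
total: 6 segments, chained into 1 closed loop(s), length Σ = 5.125763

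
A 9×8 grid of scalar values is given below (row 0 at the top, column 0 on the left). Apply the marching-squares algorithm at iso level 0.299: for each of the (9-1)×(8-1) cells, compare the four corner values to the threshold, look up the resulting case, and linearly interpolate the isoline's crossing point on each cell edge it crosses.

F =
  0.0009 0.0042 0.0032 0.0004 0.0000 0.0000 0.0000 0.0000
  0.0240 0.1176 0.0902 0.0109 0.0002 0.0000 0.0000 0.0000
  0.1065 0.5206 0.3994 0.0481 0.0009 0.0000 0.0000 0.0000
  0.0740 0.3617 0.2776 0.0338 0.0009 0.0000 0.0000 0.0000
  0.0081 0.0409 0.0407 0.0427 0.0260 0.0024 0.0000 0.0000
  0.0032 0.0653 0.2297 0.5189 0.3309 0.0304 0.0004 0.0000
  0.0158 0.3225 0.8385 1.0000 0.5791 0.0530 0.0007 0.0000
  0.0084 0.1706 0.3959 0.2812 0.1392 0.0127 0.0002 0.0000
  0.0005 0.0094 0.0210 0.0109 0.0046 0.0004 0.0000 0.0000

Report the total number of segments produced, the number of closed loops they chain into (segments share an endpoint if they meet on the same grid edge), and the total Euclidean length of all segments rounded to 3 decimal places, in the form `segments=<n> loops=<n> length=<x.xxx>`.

segments=22 loops=2 length=14.989

cell (1,0): code 0100 → (1.450,1.000)–(2.000,0.465)
cell (1,1): code 1100 → (1.675,2.000)–(1.450,1.000)
cell (1,2): code 1000 → (2.000,2.286)–(1.675,2.000)
cell (2,0): code 0110 → (2.000,0.465)–(3.000,0.782)
cell (2,1): code 1011 → (3.000,1.746)–(2.824,2.000)
cell (2,2): code 0001 → (2.824,2.000)–(2.000,2.286)
cell (3,0): code 0010 → (3.000,0.782)–(3.195,1.000)
cell (3,1): code 0001 → (3.195,1.000)–(3.000,1.746)
cell (4,2): code 0100 → (4.538,3.000)–(5.000,2.240)
cell (4,3): code 1100 → (4.895,4.000)–(4.538,3.000)
cell (4,4): code 1000 → (5.000,4.106)–(4.895,4.000)
cell (5,0): code 0100 → (5.909,1.000)–(6.000,0.923)
cell (5,1): code 1100 → (5.114,2.000)–(5.909,1.000)
cell (5,2): code 1110 → (5.000,2.240)–(5.114,2.000)
cell (5,4): code 1001 → (6.000,4.532)–(5.000,4.106)
cell (6,0): code 0010 → (6.000,0.923)–(6.155,1.000)
cell (6,1): code 0111 → (6.155,1.000)–(7.000,1.570)
cell (6,2): code 1011 → (7.000,2.845)–(6.975,3.000)
cell (6,3): code 0011 → (6.975,3.000)–(6.637,4.000)
cell (6,4): code 0001 → (6.637,4.000)–(6.000,4.532)
cell (7,1): code 0010 → (7.000,1.570)–(7.258,2.000)
cell (7,2): code 0001 → (7.258,2.000)–(7.000,2.845)
total: 22 segments, chained into 2 closed loop(s), length Σ = 14.988878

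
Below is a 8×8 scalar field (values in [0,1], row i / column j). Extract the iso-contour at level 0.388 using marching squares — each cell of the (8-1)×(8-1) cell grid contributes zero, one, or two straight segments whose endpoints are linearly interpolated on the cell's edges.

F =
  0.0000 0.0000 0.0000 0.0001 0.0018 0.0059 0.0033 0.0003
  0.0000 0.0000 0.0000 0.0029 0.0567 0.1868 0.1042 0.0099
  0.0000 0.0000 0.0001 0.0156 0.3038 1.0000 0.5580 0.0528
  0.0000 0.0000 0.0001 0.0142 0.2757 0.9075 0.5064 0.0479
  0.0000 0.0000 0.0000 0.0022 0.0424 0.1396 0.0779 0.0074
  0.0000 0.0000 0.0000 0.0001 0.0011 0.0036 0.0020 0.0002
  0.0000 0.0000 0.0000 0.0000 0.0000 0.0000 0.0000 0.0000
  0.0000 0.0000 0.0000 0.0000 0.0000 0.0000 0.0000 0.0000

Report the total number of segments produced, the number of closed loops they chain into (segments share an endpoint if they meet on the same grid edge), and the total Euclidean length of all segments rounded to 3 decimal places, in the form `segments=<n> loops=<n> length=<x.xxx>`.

segments=8 loops=1 length=7.255

cell (1,4): code 0100 → (1.247,5.000)–(2.000,4.121)
cell (1,5): code 1100 → (1.625,6.000)–(1.247,5.000)
cell (1,6): code 1000 → (2.000,6.337)–(1.625,6.000)
cell (2,4): code 0110 → (2.000,4.121)–(3.000,4.178)
cell (2,6): code 1001 → (3.000,6.258)–(2.000,6.337)
cell (3,4): code 0010 → (3.000,4.178)–(3.677,5.000)
cell (3,5): code 0011 → (3.677,5.000)–(3.276,6.000)
cell (3,6): code 0001 → (3.276,6.000)–(3.000,6.258)
total: 8 segments, chained into 1 closed loop(s), length Σ = 7.254576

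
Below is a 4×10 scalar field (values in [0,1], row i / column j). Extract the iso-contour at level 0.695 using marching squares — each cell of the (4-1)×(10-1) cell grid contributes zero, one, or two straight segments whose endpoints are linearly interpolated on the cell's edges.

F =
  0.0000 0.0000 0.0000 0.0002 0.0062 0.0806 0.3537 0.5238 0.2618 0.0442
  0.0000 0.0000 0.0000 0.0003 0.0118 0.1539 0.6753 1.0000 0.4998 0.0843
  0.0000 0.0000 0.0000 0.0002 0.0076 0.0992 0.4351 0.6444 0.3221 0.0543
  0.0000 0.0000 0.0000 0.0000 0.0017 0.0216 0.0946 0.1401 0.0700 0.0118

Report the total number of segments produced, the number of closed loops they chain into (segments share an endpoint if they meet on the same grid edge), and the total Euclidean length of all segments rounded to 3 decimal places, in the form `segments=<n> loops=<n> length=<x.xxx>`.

cell (0,6): code 0100 → (0.360,7.000)–(1.000,6.061)
cell (0,7): code 1000 → (1.000,7.610)–(0.360,7.000)
cell (1,6): code 0010 → (1.000,6.061)–(1.858,7.000)
cell (1,7): code 0001 → (1.858,7.000)–(1.000,7.610)
total: 4 segments, chained into 1 closed loop(s), length Σ = 4.345596

segments=4 loops=1 length=4.346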